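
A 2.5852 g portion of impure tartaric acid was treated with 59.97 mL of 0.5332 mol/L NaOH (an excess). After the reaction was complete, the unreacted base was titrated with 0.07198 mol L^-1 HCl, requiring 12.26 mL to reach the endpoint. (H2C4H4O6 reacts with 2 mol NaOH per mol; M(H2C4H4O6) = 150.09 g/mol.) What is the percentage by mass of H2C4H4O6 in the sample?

Total n(NaOH) added = 0.5332 x 0.05997 = 0.03198 mol.
n(HCl) used = 0.07198 x 0.01226 = 0.0008825 mol, which equals the excess n(NaOH).
So n(NaOH) consumed by the sample = 0.03198 - 0.0008825 = 0.03109 mol.
n(H2C4H4O6) = 0.03109 / 2 = 0.01555 mol.
mass H2C4H4O6 = 0.01555 x 150.09 = 2.333 g, so %H2C4H4O6 = 2.333/2.5852 x 100 = 90.3%.

90.3%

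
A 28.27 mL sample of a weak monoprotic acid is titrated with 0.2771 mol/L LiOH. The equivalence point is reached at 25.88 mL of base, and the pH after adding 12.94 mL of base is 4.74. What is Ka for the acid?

12.94 mL is half of the equivalence volume, so this is the half-equivalence point where [HA] = [A^-].
At half-equivalence pH = pKa, so pKa = 4.74.
Ka = 10^(-4.74) = 1.8 x 10^-5.

1.8 x 10^-5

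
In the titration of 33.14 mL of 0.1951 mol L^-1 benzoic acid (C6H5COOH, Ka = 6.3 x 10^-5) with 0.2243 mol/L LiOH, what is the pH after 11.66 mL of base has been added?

4.03

Initial n(C6H5COOH) = 0.1951 x 0.03314 = 0.006466 mol.
n(LiOH) added = 0.2243 x 0.01166 = 0.002615 mol, converting that many moles of C6H5COOH to C6H5COO-.
Remaining n(C6H5COOH) = 0.003850 mol; n(C6H5COO-) = 0.002615 mol.
By Henderson-Hasselbalch, pH = pKa + log([A^-]/[HA]) = 4.20 + log(0.002615/0.003850) = 4.20 + (-0.17) = 4.03.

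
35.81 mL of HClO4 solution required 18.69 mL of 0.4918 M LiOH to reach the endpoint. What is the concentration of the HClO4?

n(LiOH) delivered = 0.4918 x 0.01869 = 0.009192 mol.
For a 1:1 reaction, n(HClO4) = 0.009192 mol.
[HClO4] = 0.009192 mol / 0.03581 L = 0.257 M.

0.257 M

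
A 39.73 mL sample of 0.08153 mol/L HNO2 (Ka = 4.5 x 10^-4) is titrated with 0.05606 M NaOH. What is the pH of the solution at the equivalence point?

n(HNO2) = 0.08153 x 0.03973 = 0.003239 mol; V(NaOH) at equivalence = 0.003239/0.05606 = 0.05778 L.
At equivalence all the acid is converted to NO2-; total volume = 0.03973 + 0.05778 = 0.09751 L, so [NO2-] = 0.003239/0.09751 = 0.03322 M.
Kb = Kw/Ka = 1.0e-14 / 4.5 x 10^-4 = 2.22e-11.
[OH^-] = sqrt(Kb x [NO2-]) = sqrt(2.22e-11 x 0.03322) = 8.59e-7 M.
pOH = 6.07, so pH = 14.00 - 6.07 = 7.93.

7.93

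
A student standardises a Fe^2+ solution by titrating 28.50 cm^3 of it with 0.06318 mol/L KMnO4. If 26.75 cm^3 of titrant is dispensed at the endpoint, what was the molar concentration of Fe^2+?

0.297 M

n(KMnO4) = 0.06318 x 0.02675 = 0.001690 mol.
From the balanced equation, 1 mol KMnO4 reacts with 5 mol Fe^2+, so n(Fe^2+) = 0.001690 x 5/1 = 0.008450 mol.
[Fe^2+] = 0.008450 / 0.02850 L = 0.297 M.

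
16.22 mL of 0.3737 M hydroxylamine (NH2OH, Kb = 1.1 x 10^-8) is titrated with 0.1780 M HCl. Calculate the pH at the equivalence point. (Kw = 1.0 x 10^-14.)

n(NH2OH) = 0.3737 x 0.01622 = 0.006061 mol; V(HCl) at equivalence = 0.006061/0.1780 = 0.03405 L.
At equivalence the base is fully converted to NH3OH+; total volume = 0.05027 L, so [NH3OH+] = 0.006061/0.05027 = 0.1206 M.
Ka(NH3OH+) = Kw/Kb = 1.0e-14 / 1.1 x 10^-8 = 9.09e-7.
[H^+] = sqrt(Ka x [NH3OH+]) = sqrt(9.09e-7 x 0.1206) = 0.000331 M.
pH = -log(0.000331) = 3.48.

3.48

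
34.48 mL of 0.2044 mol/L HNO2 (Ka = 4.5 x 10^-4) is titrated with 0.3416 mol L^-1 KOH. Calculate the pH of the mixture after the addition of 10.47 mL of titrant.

Initial n(HNO2) = 0.2044 x 0.03448 = 0.007048 mol.
n(KOH) added = 0.3416 x 0.01047 = 0.003577 mol, converting that many moles of HNO2 to NO2-.
Remaining n(HNO2) = 0.003471 mol; n(NO2-) = 0.003577 mol.
By Henderson-Hasselbalch, pH = pKa + log([A^-]/[HA]) = 3.35 + log(0.003577/0.003471) = 3.35 + (+0.01) = 3.36.

3.36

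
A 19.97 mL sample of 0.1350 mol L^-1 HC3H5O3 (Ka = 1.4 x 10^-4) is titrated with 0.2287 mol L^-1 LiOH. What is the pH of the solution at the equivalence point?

8.39

n(HC3H5O3) = 0.1350 x 0.01997 = 0.002696 mol; V(LiOH) at equivalence = 0.002696/0.2287 = 0.01179 L.
At equivalence all the acid is converted to C3H5O3-; total volume = 0.01997 + 0.01179 = 0.03176 L, so [C3H5O3-] = 0.002696/0.03176 = 0.08489 M.
Kb = Kw/Ka = 1.0e-14 / 1.4 x 10^-4 = 7.14e-11.
[OH^-] = sqrt(Kb x [C3H5O3-]) = sqrt(7.14e-11 x 0.08489) = 2.46e-6 M.
pOH = 5.61, so pH = 14.00 - 5.61 = 8.39.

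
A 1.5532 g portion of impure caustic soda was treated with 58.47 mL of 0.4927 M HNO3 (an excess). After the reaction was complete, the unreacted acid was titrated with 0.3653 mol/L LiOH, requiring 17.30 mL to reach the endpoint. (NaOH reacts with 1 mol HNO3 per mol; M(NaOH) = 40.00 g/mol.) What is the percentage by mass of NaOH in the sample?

57.9%

Total n(HNO3) added = 0.4927 x 0.05847 = 0.02881 mol.
n(LiOH) used = 0.3653 x 0.01730 = 0.006320 mol, which equals the excess n(HNO3).
So n(HNO3) consumed by the sample = 0.02881 - 0.006320 = 0.02249 mol.
n(NaOH) = 0.02249 / 1 = 0.02249 mol.
mass NaOH = 0.02249 x 40.00 = 0.8995 g, so %NaOH = 0.8995/1.5532 x 100 = 57.9%.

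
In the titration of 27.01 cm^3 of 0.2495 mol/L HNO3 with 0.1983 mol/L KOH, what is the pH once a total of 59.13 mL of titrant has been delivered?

12.76

n(acid) = 0.2495 x 0.02701 = 0.006739 mol; n(KOH) added = 0.1983 x 0.05913 = 0.01173 mol.
Base is in excess by 0.01173 - 0.006739 = 0.004986 mol in a total volume of 0.08614 L.
[OH^-] = 0.004986/0.08614 = 0.05789 M, so pOH = 1.24 and pH = 14.00 - 1.24 = 12.76.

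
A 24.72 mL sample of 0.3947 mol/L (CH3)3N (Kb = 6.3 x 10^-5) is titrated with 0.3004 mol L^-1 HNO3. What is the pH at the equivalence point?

n((CH3)3N) = 0.3947 x 0.02472 = 0.009757 mol; V(HNO3) at equivalence = 0.009757/0.3004 = 0.03248 L.
At equivalence the base is fully converted to (CH3)3NH+; total volume = 0.05720 L, so [(CH3)3NH+] = 0.009757/0.05720 = 0.1706 M.
Ka((CH3)3NH+) = Kw/Kb = 1.0e-14 / 6.3 x 10^-5 = 1.59e-10.
[H^+] = sqrt(Ka x [(CH3)3NH+]) = sqrt(1.59e-10 x 0.1706) = 5.20e-6 M.
pH = -log(5.20e-6) = 5.28.

5.28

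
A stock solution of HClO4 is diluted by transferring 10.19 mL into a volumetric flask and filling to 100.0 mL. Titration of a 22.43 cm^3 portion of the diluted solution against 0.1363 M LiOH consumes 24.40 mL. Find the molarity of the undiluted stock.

n(LiOH) = 0.1363 x 0.02440 = 0.003326 mol.
n(HClO4) in the aliquot = 0.003326 mol.
[diluted HClO4] = 0.003326 / 0.02243 = 0.1483 M.
Dilution factor = 100.0/10.19 = 9.814, so [stock] = 0.1483 x 9.814 = 1.46 M.

1.46 M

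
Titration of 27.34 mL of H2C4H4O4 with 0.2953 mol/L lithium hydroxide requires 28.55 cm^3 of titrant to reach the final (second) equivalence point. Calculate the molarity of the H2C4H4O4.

0.154 M

n(LiOH) = 0.2953 x 0.02855 = 0.008431 mol.
At the final (second) equivalence point, 2 mol OH^- react per mol H2C4H4O4, so n(H2C4H4O4) = 0.008431 / 2 = 0.004215 mol.
[H2C4H4O4] = 0.004215 / 0.02734 L = 0.154 M.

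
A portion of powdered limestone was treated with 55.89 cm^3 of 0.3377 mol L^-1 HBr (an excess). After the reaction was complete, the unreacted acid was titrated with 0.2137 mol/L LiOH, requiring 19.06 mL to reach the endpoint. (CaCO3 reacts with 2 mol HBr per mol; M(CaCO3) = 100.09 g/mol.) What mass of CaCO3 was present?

0.741 g

Total n(HBr) added = 0.3377 x 0.05589 = 0.01887 mol.
n(LiOH) used = 0.2137 x 0.01906 = 0.004073 mol, which equals the excess n(HBr).
So n(HBr) consumed by the sample = 0.01887 - 0.004073 = 0.01480 mol.
n(CaCO3) = 0.01480 / 2 = 0.007400 mol.
mass = 0.007400 mol x 100.09 g/mol = 0.741 g.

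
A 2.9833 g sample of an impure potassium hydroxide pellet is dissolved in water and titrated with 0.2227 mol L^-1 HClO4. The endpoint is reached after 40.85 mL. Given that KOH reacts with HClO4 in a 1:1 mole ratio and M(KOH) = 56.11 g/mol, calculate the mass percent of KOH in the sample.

n(HClO4) = 0.2227 x 0.04085 = 0.009097 mol.
n(KOH) = 0.009097 / 1 = 0.009097 mol.
mass of KOH = 0.009097 x 56.11 = 0.5104 g.
% purity = 0.5104 / 2.9833 x 100 = 17.1%.

17.1%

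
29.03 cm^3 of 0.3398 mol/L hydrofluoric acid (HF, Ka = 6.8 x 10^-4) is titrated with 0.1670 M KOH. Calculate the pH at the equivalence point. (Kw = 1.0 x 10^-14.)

n(HF) = 0.3398 x 0.02903 = 0.009864 mol; V(KOH) at equivalence = 0.009864/0.1670 = 0.05907 L.
At equivalence all the acid is converted to F-; total volume = 0.02903 + 0.05907 = 0.08810 L, so [F-] = 0.009864/0.08810 = 0.1120 M.
Kb = Kw/Ka = 1.0e-14 / 6.8 x 10^-4 = 1.47e-11.
[OH^-] = sqrt(Kb x [F-]) = sqrt(1.47e-11 x 0.1120) = 1.28e-6 M.
pOH = 5.89, so pH = 14.00 - 5.89 = 8.11.

8.11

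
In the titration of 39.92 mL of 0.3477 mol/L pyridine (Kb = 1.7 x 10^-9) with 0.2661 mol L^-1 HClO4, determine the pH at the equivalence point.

n(C5H5N) = 0.3477 x 0.03992 = 0.01388 mol; V(HClO4) at equivalence = 0.01388/0.2661 = 0.05216 L.
At equivalence the base is fully converted to C5H5NH+; total volume = 0.09208 L, so [C5H5NH+] = 0.01388/0.09208 = 0.1507 M.
Ka(C5H5NH+) = Kw/Kb = 1.0e-14 / 1.7 x 10^-9 = 5.88e-6.
[H^+] = sqrt(Ka x [C5H5NH+]) = sqrt(5.88e-6 x 0.1507) = 0.000942 M.
pH = -log(0.000942) = 3.03.

3.03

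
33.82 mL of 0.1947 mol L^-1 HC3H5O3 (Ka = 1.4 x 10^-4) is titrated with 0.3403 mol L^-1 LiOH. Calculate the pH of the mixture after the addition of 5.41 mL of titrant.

3.44

Initial n(HC3H5O3) = 0.1947 x 0.03382 = 0.006585 mol.
n(LiOH) added = 0.3403 x 0.005410 = 0.001841 mol, converting that many moles of HC3H5O3 to C3H5O3-.
Remaining n(HC3H5O3) = 0.004744 mol; n(C3H5O3-) = 0.001841 mol.
By Henderson-Hasselbalch, pH = pKa + log([A^-]/[HA]) = 3.85 + log(0.001841/0.004744) = 3.85 + (-0.41) = 3.44.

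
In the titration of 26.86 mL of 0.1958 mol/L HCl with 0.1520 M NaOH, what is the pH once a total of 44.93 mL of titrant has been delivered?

12.34

n(acid) = 0.1958 x 0.02686 = 0.005259 mol; n(NaOH) added = 0.1520 x 0.04493 = 0.006829 mol.
Base is in excess by 0.006829 - 0.005259 = 0.001570 mol in a total volume of 0.07179 L.
[OH^-] = 0.001570/0.07179 = 0.02187 M, so pOH = 1.66 and pH = 14.00 - 1.66 = 12.34.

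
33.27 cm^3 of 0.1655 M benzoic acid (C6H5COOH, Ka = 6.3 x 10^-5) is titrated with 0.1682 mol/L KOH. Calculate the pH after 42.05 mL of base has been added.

n(acid) = 0.1655 x 0.03327 = 0.005506 mol; n(KOH) added = 0.1682 x 0.04205 = 0.007073 mol.
Base is in excess by 0.007073 - 0.005506 = 0.001567 mol in a total volume of 0.07532 L.
[OH^-] = 0.001567/0.07532 = 0.02080 M, so pOH = 1.68 and pH = 14.00 - 1.68 = 12.32.

12.32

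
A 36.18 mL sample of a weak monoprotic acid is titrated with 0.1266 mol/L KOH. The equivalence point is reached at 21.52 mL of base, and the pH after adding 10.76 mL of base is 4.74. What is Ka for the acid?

1.8 x 10^-5

10.76 mL is half of the equivalence volume, so this is the half-equivalence point where [HA] = [A^-].
At half-equivalence pH = pKa, so pKa = 4.74.
Ka = 10^(-4.74) = 1.8 x 10^-5.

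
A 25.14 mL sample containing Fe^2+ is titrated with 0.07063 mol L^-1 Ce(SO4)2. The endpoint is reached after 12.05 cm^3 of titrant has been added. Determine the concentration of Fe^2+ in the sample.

0.0339 M

n(Ce(SO4)2) = 0.07063 x 0.01205 = 0.0008511 mol.
From the balanced equation, 1 mol Ce(SO4)2 reacts with 1 mol Fe^2+, so n(Fe^2+) = 0.0008511 x 1/1 = 0.0008511 mol.
[Fe^2+] = 0.0008511 / 0.02514 L = 0.0339 M.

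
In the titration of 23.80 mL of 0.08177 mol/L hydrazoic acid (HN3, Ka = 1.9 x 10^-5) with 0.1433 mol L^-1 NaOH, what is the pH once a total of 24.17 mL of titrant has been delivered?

n(acid) = 0.08177 x 0.02380 = 0.001946 mol; n(NaOH) added = 0.1433 x 0.02417 = 0.003464 mol.
Base is in excess by 0.003464 - 0.001946 = 0.001517 mol in a total volume of 0.04797 L.
[OH^-] = 0.001517/0.04797 = 0.03163 M, so pOH = 1.50 and pH = 14.00 - 1.50 = 12.50.

12.50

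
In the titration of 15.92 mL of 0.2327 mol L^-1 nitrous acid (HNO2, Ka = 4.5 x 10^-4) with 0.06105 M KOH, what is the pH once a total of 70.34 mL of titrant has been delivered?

n(acid) = 0.2327 x 0.01592 = 0.003705 mol; n(KOH) added = 0.06105 x 0.07034 = 0.004294 mol.
Base is in excess by 0.004294 - 0.003705 = 0.0005897 mol in a total volume of 0.08626 L.
[OH^-] = 0.0005897/0.08626 = 0.006836 M, so pOH = 2.17 and pH = 14.00 - 2.17 = 11.83.

11.83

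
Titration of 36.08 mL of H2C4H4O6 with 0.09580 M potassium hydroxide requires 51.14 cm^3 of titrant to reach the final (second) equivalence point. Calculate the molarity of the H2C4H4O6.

n(KOH) = 0.09580 x 0.05114 = 0.004899 mol.
At the final (second) equivalence point, 2 mol OH^- react per mol H2C4H4O6, so n(H2C4H4O6) = 0.004899 / 2 = 0.002450 mol.
[H2C4H4O6] = 0.002450 / 0.03608 L = 0.0679 M.

0.0679 M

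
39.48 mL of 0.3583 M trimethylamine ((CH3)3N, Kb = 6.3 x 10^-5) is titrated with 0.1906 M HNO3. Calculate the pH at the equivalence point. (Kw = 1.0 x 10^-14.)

5.35

n((CH3)3N) = 0.3583 x 0.03948 = 0.01415 mol; V(HNO3) at equivalence = 0.01415/0.1906 = 0.07422 L.
At equivalence the base is fully converted to (CH3)3NH+; total volume = 0.1137 L, so [(CH3)3NH+] = 0.01415/0.1137 = 0.1244 M.
Ka((CH3)3NH+) = Kw/Kb = 1.0e-14 / 6.3 x 10^-5 = 1.59e-10.
[H^+] = sqrt(Ka x [(CH3)3NH+]) = sqrt(1.59e-10 x 0.1244) = 4.44e-6 M.
pH = -log(4.44e-6) = 5.35.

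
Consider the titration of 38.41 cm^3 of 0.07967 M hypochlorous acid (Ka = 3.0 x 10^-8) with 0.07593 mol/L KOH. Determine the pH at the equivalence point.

n(HClO) = 0.07967 x 0.03841 = 0.003060 mol; V(KOH) at equivalence = 0.003060/0.07593 = 0.04030 L.
At equivalence all the acid is converted to ClO-; total volume = 0.03841 + 0.04030 = 0.07871 L, so [ClO-] = 0.003060/0.07871 = 0.03888 M.
Kb = Kw/Ka = 1.0e-14 / 3.0 x 10^-8 = 3.33e-7.
[OH^-] = sqrt(Kb x [ClO-]) = sqrt(3.33e-7 x 0.03888) = 0.000114 M.
pOH = 3.94, so pH = 14.00 - 3.94 = 10.06.

10.06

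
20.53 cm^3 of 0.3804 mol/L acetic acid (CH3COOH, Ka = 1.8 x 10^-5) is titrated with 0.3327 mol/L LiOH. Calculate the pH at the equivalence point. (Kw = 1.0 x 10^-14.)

9.00

n(CH3COOH) = 0.3804 x 0.02053 = 0.007810 mol; V(LiOH) at equivalence = 0.007810/0.3327 = 0.02347 L.
At equivalence all the acid is converted to CH3COO-; total volume = 0.02053 + 0.02347 = 0.04400 L, so [CH3COO-] = 0.007810/0.04400 = 0.1775 M.
Kb = Kw/Ka = 1.0e-14 / 1.8 x 10^-5 = 5.56e-10.
[OH^-] = sqrt(Kb x [CH3COO-]) = sqrt(5.56e-10 x 0.1775) = 9.93e-6 M.
pOH = 5.00, so pH = 14.00 - 5.00 = 9.00.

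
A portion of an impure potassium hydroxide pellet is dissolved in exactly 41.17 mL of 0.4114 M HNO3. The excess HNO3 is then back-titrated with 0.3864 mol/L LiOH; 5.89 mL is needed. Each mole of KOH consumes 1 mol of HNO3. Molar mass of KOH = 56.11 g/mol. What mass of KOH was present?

Total n(HNO3) added = 0.4114 x 0.04117 = 0.01694 mol.
n(LiOH) used = 0.3864 x 0.005890 = 0.002276 mol, which equals the excess n(HNO3).
So n(HNO3) consumed by the sample = 0.01694 - 0.002276 = 0.01466 mol.
n(KOH) = 0.01466 / 1 = 0.01466 mol.
mass = 0.01466 mol x 56.11 g/mol = 0.823 g.

0.823 g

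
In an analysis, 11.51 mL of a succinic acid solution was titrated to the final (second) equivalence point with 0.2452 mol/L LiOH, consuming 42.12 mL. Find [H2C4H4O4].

n(LiOH) = 0.2452 x 0.04212 = 0.01033 mol.
At the final (second) equivalence point, 2 mol OH^- react per mol H2C4H4O4, so n(H2C4H4O4) = 0.01033 / 2 = 0.005164 mol.
[H2C4H4O4] = 0.005164 / 0.01151 L = 0.449 M.

0.449 M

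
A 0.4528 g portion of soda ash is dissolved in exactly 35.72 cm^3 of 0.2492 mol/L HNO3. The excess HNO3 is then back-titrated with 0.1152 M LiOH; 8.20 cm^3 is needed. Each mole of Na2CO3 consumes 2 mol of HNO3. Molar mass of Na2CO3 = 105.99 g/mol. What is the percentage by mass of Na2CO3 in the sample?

Total n(HNO3) added = 0.2492 x 0.03572 = 0.008901 mol.
n(LiOH) used = 0.1152 x 0.008200 = 0.0009446 mol, which equals the excess n(HNO3).
So n(HNO3) consumed by the sample = 0.008901 - 0.0009446 = 0.007957 mol.
n(Na2CO3) = 0.007957 / 2 = 0.003978 mol.
mass Na2CO3 = 0.003978 x 105.99 = 0.4217 g, so %Na2CO3 = 0.4217/0.4528 x 100 = 93.1%.

93.1%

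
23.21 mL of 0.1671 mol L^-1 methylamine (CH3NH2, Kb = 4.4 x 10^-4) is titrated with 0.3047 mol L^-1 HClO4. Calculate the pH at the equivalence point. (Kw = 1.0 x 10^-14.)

n(CH3NH2) = 0.1671 x 0.02321 = 0.003878 mol; V(HClO4) at equivalence = 0.003878/0.3047 = 0.01273 L.
At equivalence the base is fully converted to CH3NH3+; total volume = 0.03594 L, so [CH3NH3+] = 0.003878/0.03594 = 0.1079 M.
Ka(CH3NH3+) = Kw/Kb = 1.0e-14 / 4.4 x 10^-4 = 2.27e-11.
[H^+] = sqrt(Ka x [CH3NH3+]) = sqrt(2.27e-11 x 0.1079) = 1.57e-6 M.
pH = -log(1.57e-6) = 5.81.

5.81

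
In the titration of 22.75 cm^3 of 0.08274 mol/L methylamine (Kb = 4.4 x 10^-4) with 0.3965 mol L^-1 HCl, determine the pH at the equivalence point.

n(CH3NH2) = 0.08274 x 0.02275 = 0.001882 mol; V(HCl) at equivalence = 0.001882/0.3965 = 0.004747 L.
At equivalence the base is fully converted to CH3NH3+; total volume = 0.02750 L, so [CH3NH3+] = 0.001882/0.02750 = 0.06846 M.
Ka(CH3NH3+) = Kw/Kb = 1.0e-14 / 4.4 x 10^-4 = 2.27e-11.
[H^+] = sqrt(Ka x [CH3NH3+]) = sqrt(2.27e-11 x 0.06846) = 1.25e-6 M.
pH = -log(1.25e-6) = 5.90.

5.90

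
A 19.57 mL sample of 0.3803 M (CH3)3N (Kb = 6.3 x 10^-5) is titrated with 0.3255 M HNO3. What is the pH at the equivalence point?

5.28

n((CH3)3N) = 0.3803 x 0.01957 = 0.007442 mol; V(HNO3) at equivalence = 0.007442/0.3255 = 0.02286 L.
At equivalence the base is fully converted to (CH3)3NH+; total volume = 0.04243 L, so [(CH3)3NH+] = 0.007442/0.04243 = 0.1754 M.
Ka((CH3)3NH+) = Kw/Kb = 1.0e-14 / 6.3 x 10^-5 = 1.59e-10.
[H^+] = sqrt(Ka x [(CH3)3NH+]) = sqrt(1.59e-10 x 0.1754) = 5.28e-6 M.
pH = -log(5.28e-6) = 5.28.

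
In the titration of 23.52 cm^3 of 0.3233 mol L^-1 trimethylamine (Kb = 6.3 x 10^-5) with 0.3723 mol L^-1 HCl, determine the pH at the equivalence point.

n((CH3)3N) = 0.3233 x 0.02352 = 0.007604 mol; V(HCl) at equivalence = 0.007604/0.3723 = 0.02042 L.
At equivalence the base is fully converted to (CH3)3NH+; total volume = 0.04394 L, so [(CH3)3NH+] = 0.007604/0.04394 = 0.1730 M.
Ka((CH3)3NH+) = Kw/Kb = 1.0e-14 / 6.3 x 10^-5 = 1.59e-10.
[H^+] = sqrt(Ka x [(CH3)3NH+]) = sqrt(1.59e-10 x 0.1730) = 5.24e-6 M.
pH = -log(5.24e-6) = 5.28.

5.28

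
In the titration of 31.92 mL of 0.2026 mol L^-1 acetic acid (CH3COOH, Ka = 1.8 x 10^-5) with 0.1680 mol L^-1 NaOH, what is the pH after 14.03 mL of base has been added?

Initial n(CH3COOH) = 0.2026 x 0.03192 = 0.006467 mol.
n(NaOH) added = 0.1680 x 0.01403 = 0.002357 mol, converting that many moles of CH3COOH to CH3COO-.
Remaining n(CH3COOH) = 0.004110 mol; n(CH3COO-) = 0.002357 mol.
By Henderson-Hasselbalch, pH = pKa + log([A^-]/[HA]) = 4.74 + log(0.002357/0.004110) = 4.74 + (-0.24) = 4.50.

4.50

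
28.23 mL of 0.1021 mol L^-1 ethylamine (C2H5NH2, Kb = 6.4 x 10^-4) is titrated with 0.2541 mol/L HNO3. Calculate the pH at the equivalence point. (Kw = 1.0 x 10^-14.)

n(C2H5NH2) = 0.1021 x 0.02823 = 0.002882 mol; V(HNO3) at equivalence = 0.002882/0.2541 = 0.01134 L.
At equivalence the base is fully converted to C2H5NH3+; total volume = 0.03957 L, so [C2H5NH3+] = 0.002882/0.03957 = 0.07283 M.
Ka(C2H5NH3+) = Kw/Kb = 1.0e-14 / 6.4 x 10^-4 = 1.56e-11.
[H^+] = sqrt(Ka x [C2H5NH3+]) = sqrt(1.56e-11 x 0.07283) = 1.07e-6 M.
pH = -log(1.07e-6) = 5.97.

5.97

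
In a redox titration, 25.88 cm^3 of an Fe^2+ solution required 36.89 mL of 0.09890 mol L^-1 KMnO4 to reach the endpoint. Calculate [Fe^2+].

0.705 M

n(KMnO4) = 0.09890 x 0.03689 = 0.003648 mol.
From the balanced equation, 1 mol KMnO4 reacts with 5 mol Fe^2+, so n(Fe^2+) = 0.003648 x 5/1 = 0.01824 mol.
[Fe^2+] = 0.01824 / 0.02588 L = 0.705 M.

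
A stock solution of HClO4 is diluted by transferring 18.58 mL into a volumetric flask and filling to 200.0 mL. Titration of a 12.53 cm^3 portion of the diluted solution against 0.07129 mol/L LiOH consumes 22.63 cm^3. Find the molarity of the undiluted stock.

1.39 M

n(LiOH) = 0.07129 x 0.02263 = 0.001613 mol.
n(HClO4) in the aliquot = 0.001613 mol.
[diluted HClO4] = 0.001613 / 0.01253 = 0.1288 M.
Dilution factor = 200.0/18.58 = 10.76, so [stock] = 0.1288 x 10.76 = 1.39 M.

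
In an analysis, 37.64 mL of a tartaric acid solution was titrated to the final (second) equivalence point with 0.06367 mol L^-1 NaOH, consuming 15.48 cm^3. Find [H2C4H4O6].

0.0131 M

n(NaOH) = 0.06367 x 0.01548 = 0.0009856 mol.
At the final (second) equivalence point, 2 mol OH^- react per mol H2C4H4O6, so n(H2C4H4O6) = 0.0009856 / 2 = 0.0004928 mol.
[H2C4H4O6] = 0.0004928 / 0.03764 L = 0.0131 M.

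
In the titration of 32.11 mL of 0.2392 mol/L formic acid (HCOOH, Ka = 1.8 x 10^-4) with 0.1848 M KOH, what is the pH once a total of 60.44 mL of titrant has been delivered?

n(acid) = 0.2392 x 0.03211 = 0.007681 mol; n(KOH) added = 0.1848 x 0.06044 = 0.01117 mol.
Base is in excess by 0.01117 - 0.007681 = 0.003489 mol in a total volume of 0.09255 L.
[OH^-] = 0.003489/0.09255 = 0.03769 M, so pOH = 1.42 and pH = 14.00 - 1.42 = 12.58.

12.58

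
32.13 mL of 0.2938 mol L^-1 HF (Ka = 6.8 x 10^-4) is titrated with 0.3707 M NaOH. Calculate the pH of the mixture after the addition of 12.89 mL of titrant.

3.18

Initial n(HF) = 0.2938 x 0.03213 = 0.009440 mol.
n(NaOH) added = 0.3707 x 0.01289 = 0.004778 mol, converting that many moles of HF to F-.
Remaining n(HF) = 0.004661 mol; n(F-) = 0.004778 mol.
By Henderson-Hasselbalch, pH = pKa + log([A^-]/[HA]) = 3.17 + log(0.004778/0.004661) = 3.17 + (+0.01) = 3.18.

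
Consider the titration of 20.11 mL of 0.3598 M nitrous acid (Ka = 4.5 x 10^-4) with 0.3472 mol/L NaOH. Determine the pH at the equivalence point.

8.30

n(HNO2) = 0.3598 x 0.02011 = 0.007236 mol; V(NaOH) at equivalence = 0.007236/0.3472 = 0.02084 L.
At equivalence all the acid is converted to NO2-; total volume = 0.02011 + 0.02084 = 0.04095 L, so [NO2-] = 0.007236/0.04095 = 0.1767 M.
Kb = Kw/Ka = 1.0e-14 / 4.5 x 10^-4 = 2.22e-11.
[OH^-] = sqrt(Kb x [NO2-]) = sqrt(2.22e-11 x 0.1767) = 1.98e-6 M.
pOH = 5.70, so pH = 14.00 - 5.70 = 8.30.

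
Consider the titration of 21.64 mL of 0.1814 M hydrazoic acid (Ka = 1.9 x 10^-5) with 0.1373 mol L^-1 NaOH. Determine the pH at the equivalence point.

8.81

n(HN3) = 0.1814 x 0.02164 = 0.003925 mol; V(NaOH) at equivalence = 0.003925/0.1373 = 0.02859 L.
At equivalence all the acid is converted to N3-; total volume = 0.02164 + 0.02859 = 0.05023 L, so [N3-] = 0.003925/0.05023 = 0.07815 M.
Kb = Kw/Ka = 1.0e-14 / 1.9 x 10^-5 = 5.26e-10.
[OH^-] = sqrt(Kb x [N3-]) = sqrt(5.26e-10 x 0.07815) = 6.41e-6 M.
pOH = 5.19, so pH = 14.00 - 5.19 = 8.81.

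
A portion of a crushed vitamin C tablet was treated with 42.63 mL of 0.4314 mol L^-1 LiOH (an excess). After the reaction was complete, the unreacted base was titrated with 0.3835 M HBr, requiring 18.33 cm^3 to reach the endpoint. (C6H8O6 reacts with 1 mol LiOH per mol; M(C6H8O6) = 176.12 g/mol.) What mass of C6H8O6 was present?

Total n(LiOH) added = 0.4314 x 0.04263 = 0.01839 mol.
n(HBr) used = 0.3835 x 0.01833 = 0.007030 mol, which equals the excess n(LiOH).
So n(LiOH) consumed by the sample = 0.01839 - 0.007030 = 0.01136 mol.
n(C6H8O6) = 0.01136 / 1 = 0.01136 mol.
mass = 0.01136 mol x 176.12 g/mol = 2.00 g.

2.00 g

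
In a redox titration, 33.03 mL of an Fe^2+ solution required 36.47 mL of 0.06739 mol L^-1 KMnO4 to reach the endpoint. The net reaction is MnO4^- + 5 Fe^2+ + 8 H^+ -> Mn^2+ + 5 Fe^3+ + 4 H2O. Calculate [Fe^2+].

n(KMnO4) = 0.06739 x 0.03647 = 0.002458 mol.
From the balanced equation, 1 mol KMnO4 reacts with 5 mol Fe^2+, so n(Fe^2+) = 0.002458 x 5/1 = 0.01229 mol.
[Fe^2+] = 0.01229 / 0.03303 L = 0.372 M.

0.372 M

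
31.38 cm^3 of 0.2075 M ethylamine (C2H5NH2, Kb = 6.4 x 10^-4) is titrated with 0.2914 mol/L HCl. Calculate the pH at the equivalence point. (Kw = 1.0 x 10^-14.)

n(C2H5NH2) = 0.2075 x 0.03138 = 0.006511 mol; V(HCl) at equivalence = 0.006511/0.2914 = 0.02235 L.
At equivalence the base is fully converted to C2H5NH3+; total volume = 0.05373 L, so [C2H5NH3+] = 0.006511/0.05373 = 0.1212 M.
Ka(C2H5NH3+) = Kw/Kb = 1.0e-14 / 6.4 x 10^-4 = 1.56e-11.
[H^+] = sqrt(Ka x [C2H5NH3+]) = sqrt(1.56e-11 x 0.1212) = 1.38e-6 M.
pH = -log(1.38e-6) = 5.86.

5.86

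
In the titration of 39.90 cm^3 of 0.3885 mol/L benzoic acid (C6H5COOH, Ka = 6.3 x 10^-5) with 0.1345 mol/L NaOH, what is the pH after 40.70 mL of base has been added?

3.94

Initial n(C6H5COOH) = 0.3885 x 0.03990 = 0.01550 mol.
n(NaOH) added = 0.1345 x 0.04070 = 0.005474 mol, converting that many moles of C6H5COOH to C6H5COO-.
Remaining n(C6H5COOH) = 0.01003 mol; n(C6H5COO-) = 0.005474 mol.
By Henderson-Hasselbalch, pH = pKa + log([A^-]/[HA]) = 4.20 + log(0.005474/0.01003) = 4.20 + (-0.26) = 3.94.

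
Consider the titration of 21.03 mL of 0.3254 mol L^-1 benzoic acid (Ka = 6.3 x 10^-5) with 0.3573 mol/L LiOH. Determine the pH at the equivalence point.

8.72

n(C6H5COOH) = 0.3254 x 0.02103 = 0.006843 mol; V(LiOH) at equivalence = 0.006843/0.3573 = 0.01915 L.
At equivalence all the acid is converted to C6H5COO-; total volume = 0.02103 + 0.01915 = 0.04018 L, so [C6H5COO-] = 0.006843/0.04018 = 0.1703 M.
Kb = Kw/Ka = 1.0e-14 / 6.3 x 10^-5 = 1.59e-10.
[OH^-] = sqrt(Kb x [C6H5COO-]) = sqrt(1.59e-10 x 0.1703) = 5.20e-6 M.
pOH = 5.28, so pH = 14.00 - 5.28 = 8.72.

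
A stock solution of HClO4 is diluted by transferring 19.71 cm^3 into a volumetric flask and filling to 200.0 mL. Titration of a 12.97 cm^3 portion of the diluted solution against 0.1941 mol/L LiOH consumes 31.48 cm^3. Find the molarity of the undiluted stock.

n(LiOH) = 0.1941 x 0.03148 = 0.006110 mol.
n(HClO4) in the aliquot = 0.006110 mol.
[diluted HClO4] = 0.006110 / 0.01297 = 0.4711 M.
Dilution factor = 200.0/19.71 = 10.15, so [stock] = 0.4711 x 10.15 = 4.78 M.

4.78 M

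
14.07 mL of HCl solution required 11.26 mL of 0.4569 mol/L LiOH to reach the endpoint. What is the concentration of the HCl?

0.366 M

n(LiOH) delivered = 0.4569 x 0.01126 = 0.005145 mol.
For a 1:1 reaction, n(HCl) = 0.005145 mol.
[HCl] = 0.005145 mol / 0.01407 L = 0.366 M.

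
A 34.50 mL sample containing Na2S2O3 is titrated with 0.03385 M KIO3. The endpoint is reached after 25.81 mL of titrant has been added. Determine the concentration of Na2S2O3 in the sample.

n(KIO3) = 0.03385 x 0.02581 = 0.0008737 mol.
From the balanced equation, 1 mol KIO3 reacts with 6 mol Na2S2O3, so n(Na2S2O3) = 0.0008737 x 6/1 = 0.005242 mol.
[Na2S2O3] = 0.005242 / 0.03450 L = 0.152 M.

0.152 M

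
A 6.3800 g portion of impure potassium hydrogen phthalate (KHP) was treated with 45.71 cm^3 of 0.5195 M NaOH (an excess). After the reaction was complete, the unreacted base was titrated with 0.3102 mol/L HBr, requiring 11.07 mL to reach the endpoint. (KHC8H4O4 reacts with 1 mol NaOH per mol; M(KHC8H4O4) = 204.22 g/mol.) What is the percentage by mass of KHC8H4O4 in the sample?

65.0%

Total n(NaOH) added = 0.5195 x 0.04571 = 0.02375 mol.
n(HBr) used = 0.3102 x 0.01107 = 0.003434 mol, which equals the excess n(NaOH).
So n(NaOH) consumed by the sample = 0.02375 - 0.003434 = 0.02031 mol.
n(KHC8H4O4) = 0.02031 / 1 = 0.02031 mol.
mass KHC8H4O4 = 0.02031 x 204.22 = 4.148 g, so %KHC8H4O4 = 4.148/6.3800 x 100 = 65.0%.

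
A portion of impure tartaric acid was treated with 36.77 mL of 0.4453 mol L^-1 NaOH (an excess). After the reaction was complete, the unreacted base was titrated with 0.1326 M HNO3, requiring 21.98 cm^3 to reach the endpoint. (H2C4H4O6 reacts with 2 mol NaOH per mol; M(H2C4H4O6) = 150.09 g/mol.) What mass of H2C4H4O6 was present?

Total n(NaOH) added = 0.4453 x 0.03677 = 0.01637 mol.
n(HNO3) used = 0.1326 x 0.02198 = 0.002915 mol, which equals the excess n(NaOH).
So n(NaOH) consumed by the sample = 0.01637 - 0.002915 = 0.01346 mol.
n(H2C4H4O6) = 0.01346 / 2 = 0.006730 mol.
mass = 0.006730 mol x 150.09 g/mol = 1.01 g.

1.01 g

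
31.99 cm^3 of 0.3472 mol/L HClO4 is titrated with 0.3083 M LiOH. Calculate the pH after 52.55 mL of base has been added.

n(acid) = 0.3472 x 0.03199 = 0.01111 mol; n(LiOH) added = 0.3083 x 0.05255 = 0.01620 mol.
Base is in excess by 0.01620 - 0.01111 = 0.005094 mol in a total volume of 0.08454 L.
[OH^-] = 0.005094/0.08454 = 0.06026 M, so pOH = 1.22 and pH = 14.00 - 1.22 = 12.78.

12.78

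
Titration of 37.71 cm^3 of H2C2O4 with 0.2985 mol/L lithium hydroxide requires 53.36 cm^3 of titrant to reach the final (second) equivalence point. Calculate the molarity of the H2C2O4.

n(LiOH) = 0.2985 x 0.05336 = 0.01593 mol.
At the final (second) equivalence point, 2 mol OH^- react per mol H2C2O4, so n(H2C2O4) = 0.01593 / 2 = 0.007964 mol.
[H2C2O4] = 0.007964 / 0.03771 L = 0.211 M.

0.211 M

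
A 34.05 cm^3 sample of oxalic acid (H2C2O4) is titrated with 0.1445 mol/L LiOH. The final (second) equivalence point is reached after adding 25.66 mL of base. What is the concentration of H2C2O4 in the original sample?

n(LiOH) = 0.1445 x 0.02566 = 0.003708 mol.
At the final (second) equivalence point, 2 mol OH^- react per mol H2C2O4, so n(H2C2O4) = 0.003708 / 2 = 0.001854 mol.
[H2C2O4] = 0.001854 / 0.03405 L = 0.0544 M.

0.0544 M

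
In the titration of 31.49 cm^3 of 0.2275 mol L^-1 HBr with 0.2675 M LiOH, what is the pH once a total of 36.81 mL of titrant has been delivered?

n(acid) = 0.2275 x 0.03149 = 0.007164 mol; n(LiOH) added = 0.2675 x 0.03681 = 0.009847 mol.
Base is in excess by 0.009847 - 0.007164 = 0.002683 mol in a total volume of 0.06830 L.
[OH^-] = 0.002683/0.06830 = 0.03928 M, so pOH = 1.41 and pH = 14.00 - 1.41 = 12.59.

12.59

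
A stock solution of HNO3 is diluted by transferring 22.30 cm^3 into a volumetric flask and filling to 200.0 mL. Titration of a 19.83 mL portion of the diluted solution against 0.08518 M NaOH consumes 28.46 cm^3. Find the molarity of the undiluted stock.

n(NaOH) = 0.08518 x 0.02846 = 0.002424 mol.
n(HNO3) in the aliquot = 0.002424 mol.
[diluted HNO3] = 0.002424 / 0.01983 = 0.1223 M.
Dilution factor = 200.0/22.30 = 8.969, so [stock] = 0.1223 x 8.969 = 1.10 M.

1.10 M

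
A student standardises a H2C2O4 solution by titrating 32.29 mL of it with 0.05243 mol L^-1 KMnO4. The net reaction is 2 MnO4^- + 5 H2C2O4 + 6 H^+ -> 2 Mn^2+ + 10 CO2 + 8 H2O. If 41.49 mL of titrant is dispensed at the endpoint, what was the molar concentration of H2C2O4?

0.168 M

n(KMnO4) = 0.05243 x 0.04149 = 0.002175 mol.
From the balanced equation, 2 mol KMnO4 reacts with 5 mol H2C2O4, so n(H2C2O4) = 0.002175 x 5/2 = 0.005438 mol.
[H2C2O4] = 0.005438 / 0.03229 L = 0.168 M.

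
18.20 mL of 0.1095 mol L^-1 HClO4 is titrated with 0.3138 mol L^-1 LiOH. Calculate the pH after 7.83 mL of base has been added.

n(acid) = 0.1095 x 0.01820 = 0.001993 mol; n(LiOH) added = 0.3138 x 0.007830 = 0.002457 mol.
Base is in excess by 0.002457 - 0.001993 = 0.0004642 mol in a total volume of 0.02603 L.
[OH^-] = 0.0004642/0.02603 = 0.01783 M, so pOH = 1.75 and pH = 14.00 - 1.75 = 12.25.

12.25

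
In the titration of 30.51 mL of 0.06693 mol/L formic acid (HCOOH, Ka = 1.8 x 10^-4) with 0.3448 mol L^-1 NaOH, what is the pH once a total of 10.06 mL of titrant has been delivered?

12.55

n(acid) = 0.06693 x 0.03051 = 0.002042 mol; n(NaOH) added = 0.3448 x 0.01006 = 0.003469 mol.
Base is in excess by 0.003469 - 0.002042 = 0.001427 mol in a total volume of 0.04057 L.
[OH^-] = 0.001427/0.04057 = 0.03517 M, so pOH = 1.45 and pH = 14.00 - 1.45 = 12.55.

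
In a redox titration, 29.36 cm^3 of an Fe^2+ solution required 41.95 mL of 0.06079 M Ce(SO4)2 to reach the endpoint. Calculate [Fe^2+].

n(Ce(SO4)2) = 0.06079 x 0.04195 = 0.002550 mol.
From the balanced equation, 1 mol Ce(SO4)2 reacts with 1 mol Fe^2+, so n(Fe^2+) = 0.002550 x 1/1 = 0.002550 mol.
[Fe^2+] = 0.002550 / 0.02936 L = 0.0869 M.

0.0869 M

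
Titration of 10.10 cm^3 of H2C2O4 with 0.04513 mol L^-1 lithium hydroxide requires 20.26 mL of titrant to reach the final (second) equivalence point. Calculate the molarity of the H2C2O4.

0.0453 M

n(LiOH) = 0.04513 x 0.02026 = 0.0009143 mol.
At the final (second) equivalence point, 2 mol OH^- react per mol H2C2O4, so n(H2C2O4) = 0.0009143 / 2 = 0.0004572 mol.
[H2C2O4] = 0.0004572 / 0.01010 L = 0.0453 M.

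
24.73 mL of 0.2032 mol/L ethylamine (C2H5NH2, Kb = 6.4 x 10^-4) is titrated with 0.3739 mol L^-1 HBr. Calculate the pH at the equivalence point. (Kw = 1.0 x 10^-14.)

n(C2H5NH2) = 0.2032 x 0.02473 = 0.005025 mol; V(HBr) at equivalence = 0.005025/0.3739 = 0.01344 L.
At equivalence the base is fully converted to C2H5NH3+; total volume = 0.03817 L, so [C2H5NH3+] = 0.005025/0.03817 = 0.1317 M.
Ka(C2H5NH3+) = Kw/Kb = 1.0e-14 / 6.4 x 10^-4 = 1.56e-11.
[H^+] = sqrt(Ka x [C2H5NH3+]) = sqrt(1.56e-11 x 0.1317) = 1.43e-6 M.
pH = -log(1.43e-6) = 5.84.

5.84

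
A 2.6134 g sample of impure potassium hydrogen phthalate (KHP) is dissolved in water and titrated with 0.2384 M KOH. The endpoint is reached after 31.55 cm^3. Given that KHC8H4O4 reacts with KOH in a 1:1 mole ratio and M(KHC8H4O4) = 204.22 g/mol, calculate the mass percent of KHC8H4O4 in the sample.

n(KOH) = 0.2384 x 0.03155 = 0.007522 mol.
n(KHC8H4O4) = 0.007522 / 1 = 0.007522 mol.
mass of KHC8H4O4 = 0.007522 x 204.22 = 1.536 g.
% purity = 1.536 / 2.6134 x 100 = 58.8%.

58.8%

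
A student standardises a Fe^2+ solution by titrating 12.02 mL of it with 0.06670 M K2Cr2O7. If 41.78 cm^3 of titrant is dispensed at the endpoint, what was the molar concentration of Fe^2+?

n(K2Cr2O7) = 0.06670 x 0.04178 = 0.002787 mol.
From the balanced equation, 1 mol K2Cr2O7 reacts with 6 mol Fe^2+, so n(Fe^2+) = 0.002787 x 6/1 = 0.01672 mol.
[Fe^2+] = 0.01672 / 0.01202 L = 1.39 M.

1.39 M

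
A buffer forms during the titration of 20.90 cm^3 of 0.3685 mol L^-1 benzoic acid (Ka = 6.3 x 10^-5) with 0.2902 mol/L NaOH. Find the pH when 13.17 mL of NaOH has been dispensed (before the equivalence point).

4.19

Initial n(C6H5COOH) = 0.3685 x 0.02090 = 0.007702 mol.
n(NaOH) added = 0.2902 x 0.01317 = 0.003822 mol, converting that many moles of C6H5COOH to C6H5COO-.
Remaining n(C6H5COOH) = 0.003880 mol; n(C6H5COO-) = 0.003822 mol.
By Henderson-Hasselbalch, pH = pKa + log([A^-]/[HA]) = 4.20 + log(0.003822/0.003880) = 4.20 + (-0.01) = 4.19.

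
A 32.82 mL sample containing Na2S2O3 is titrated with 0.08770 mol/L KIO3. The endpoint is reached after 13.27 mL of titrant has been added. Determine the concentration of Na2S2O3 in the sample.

0.213 M

n(KIO3) = 0.08770 x 0.01327 = 0.001164 mol.
From the balanced equation, 1 mol KIO3 reacts with 6 mol Na2S2O3, so n(Na2S2O3) = 0.001164 x 6/1 = 0.006983 mol.
[Na2S2O3] = 0.006983 / 0.03282 L = 0.213 M.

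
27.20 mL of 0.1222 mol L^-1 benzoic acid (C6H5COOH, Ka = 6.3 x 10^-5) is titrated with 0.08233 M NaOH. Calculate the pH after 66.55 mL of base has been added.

n(acid) = 0.1222 x 0.02720 = 0.003324 mol; n(NaOH) added = 0.08233 x 0.06655 = 0.005479 mol.
Base is in excess by 0.005479 - 0.003324 = 0.002155 mol in a total volume of 0.09375 L.
[OH^-] = 0.002155/0.09375 = 0.02299 M, so pOH = 1.64 and pH = 14.00 - 1.64 = 12.36.

12.36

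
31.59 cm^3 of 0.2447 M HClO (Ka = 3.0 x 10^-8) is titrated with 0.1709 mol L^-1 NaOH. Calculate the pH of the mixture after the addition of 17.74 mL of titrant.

Initial n(HClO) = 0.2447 x 0.03159 = 0.007730 mol.
n(NaOH) added = 0.1709 x 0.01774 = 0.003032 mol, converting that many moles of HClO to ClO-.
Remaining n(HClO) = 0.004698 mol; n(ClO-) = 0.003032 mol.
By Henderson-Hasselbalch, pH = pKa + log([A^-]/[HA]) = 7.52 + log(0.003032/0.004698) = 7.52 + (-0.19) = 7.33.

7.33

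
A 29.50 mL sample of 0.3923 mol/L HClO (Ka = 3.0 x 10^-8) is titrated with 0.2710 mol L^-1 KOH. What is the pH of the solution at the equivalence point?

n(HClO) = 0.3923 x 0.02950 = 0.01157 mol; V(KOH) at equivalence = 0.01157/0.2710 = 0.04270 L.
At equivalence all the acid is converted to ClO-; total volume = 0.02950 + 0.04270 = 0.07220 L, so [ClO-] = 0.01157/0.07220 = 0.1603 M.
Kb = Kw/Ka = 1.0e-14 / 3.0 x 10^-8 = 3.33e-7.
[OH^-] = sqrt(Kb x [ClO-]) = sqrt(3.33e-7 x 0.1603) = 0.000231 M.
pOH = 3.64, so pH = 14.00 - 3.64 = 10.36.

10.36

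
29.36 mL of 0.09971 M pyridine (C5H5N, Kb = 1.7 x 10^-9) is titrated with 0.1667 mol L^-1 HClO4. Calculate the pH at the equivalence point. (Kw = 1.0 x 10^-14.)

n(C5H5N) = 0.09971 x 0.02936 = 0.002927 mol; V(HClO4) at equivalence = 0.002927/0.1667 = 0.01756 L.
At equivalence the base is fully converted to C5H5NH+; total volume = 0.04692 L, so [C5H5NH+] = 0.002927/0.04692 = 0.06239 M.
Ka(C5H5NH+) = Kw/Kb = 1.0e-14 / 1.7 x 10^-9 = 5.88e-6.
[H^+] = sqrt(Ka x [C5H5NH+]) = sqrt(5.88e-6 x 0.06239) = 0.000606 M.
pH = -log(0.000606) = 3.22.

3.22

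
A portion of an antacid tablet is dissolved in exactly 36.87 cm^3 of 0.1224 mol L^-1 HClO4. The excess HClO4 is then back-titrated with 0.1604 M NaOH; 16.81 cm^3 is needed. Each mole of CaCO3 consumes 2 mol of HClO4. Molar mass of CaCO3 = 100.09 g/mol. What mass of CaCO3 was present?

0.0909 g

Total n(HClO4) added = 0.1224 x 0.03687 = 0.004513 mol.
n(NaOH) used = 0.1604 x 0.01681 = 0.002696 mol, which equals the excess n(HClO4).
So n(HClO4) consumed by the sample = 0.004513 - 0.002696 = 0.001817 mol.
n(CaCO3) = 0.001817 / 2 = 0.0009083 mol.
mass = 0.0009083 mol x 100.09 g/mol = 0.0909 g.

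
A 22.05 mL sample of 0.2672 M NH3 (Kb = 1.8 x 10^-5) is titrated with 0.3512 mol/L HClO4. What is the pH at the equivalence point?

n(NH3) = 0.2672 x 0.02205 = 0.005892 mol; V(HClO4) at equivalence = 0.005892/0.3512 = 0.01678 L.
At equivalence the base is fully converted to NH4+; total volume = 0.03883 L, so [NH4+] = 0.005892/0.03883 = 0.1517 M.
Ka(NH4+) = Kw/Kb = 1.0e-14 / 1.8 x 10^-5 = 5.56e-10.
[H^+] = sqrt(Ka x [NH4+]) = sqrt(5.56e-10 x 0.1517) = 9.18e-6 M.
pH = -log(9.18e-6) = 5.04.

5.04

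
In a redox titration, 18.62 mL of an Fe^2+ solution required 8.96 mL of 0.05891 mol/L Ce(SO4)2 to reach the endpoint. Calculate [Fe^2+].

n(Ce(SO4)2) = 0.05891 x 0.008960 = 0.0005278 mol.
From the balanced equation, 1 mol Ce(SO4)2 reacts with 1 mol Fe^2+, so n(Fe^2+) = 0.0005278 x 1/1 = 0.0005278 mol.
[Fe^2+] = 0.0005278 / 0.01862 L = 0.0283 M.

0.0283 M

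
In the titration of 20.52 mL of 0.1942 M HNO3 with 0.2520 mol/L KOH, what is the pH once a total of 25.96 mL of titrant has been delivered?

n(acid) = 0.1942 x 0.02052 = 0.003985 mol; n(KOH) added = 0.2520 x 0.02596 = 0.006542 mol.
Base is in excess by 0.006542 - 0.003985 = 0.002557 mol in a total volume of 0.04648 L.
[OH^-] = 0.002557/0.04648 = 0.05501 M, so pOH = 1.26 and pH = 14.00 - 1.26 = 12.74.

12.74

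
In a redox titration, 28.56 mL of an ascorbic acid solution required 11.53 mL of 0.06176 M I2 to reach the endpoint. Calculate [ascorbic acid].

0.0249 M

n(I2) = 0.06176 x 0.01153 = 0.0007121 mol.
From the balanced equation, 1 mol I2 reacts with 1 mol ascorbic acid, so n(ascorbic acid) = 0.0007121 x 1/1 = 0.0007121 mol.
[ascorbic acid] = 0.0007121 / 0.02856 L = 0.0249 M.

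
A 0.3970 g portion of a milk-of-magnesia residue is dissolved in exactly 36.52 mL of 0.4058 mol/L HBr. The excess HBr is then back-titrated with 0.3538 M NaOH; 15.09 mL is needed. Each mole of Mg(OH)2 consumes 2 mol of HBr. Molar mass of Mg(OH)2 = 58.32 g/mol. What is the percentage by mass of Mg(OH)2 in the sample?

69.6%

Total n(HBr) added = 0.4058 x 0.03652 = 0.01482 mol.
n(NaOH) used = 0.3538 x 0.01509 = 0.005339 mol, which equals the excess n(HBr).
So n(HBr) consumed by the sample = 0.01482 - 0.005339 = 0.009481 mol.
n(Mg(OH)2) = 0.009481 / 2 = 0.004740 mol.
mass Mg(OH)2 = 0.004740 x 58.32 = 0.2765 g, so %Mg(OH)2 = 0.2765/0.3970 x 100 = 69.6%.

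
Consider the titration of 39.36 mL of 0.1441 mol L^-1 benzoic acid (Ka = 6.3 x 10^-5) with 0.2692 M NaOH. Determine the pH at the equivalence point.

n(C6H5COOH) = 0.1441 x 0.03936 = 0.005672 mol; V(NaOH) at equivalence = 0.005672/0.2692 = 0.02107 L.
At equivalence all the acid is converted to C6H5COO-; total volume = 0.03936 + 0.02107 = 0.06043 L, so [C6H5COO-] = 0.005672/0.06043 = 0.09386 M.
Kb = Kw/Ka = 1.0e-14 / 6.3 x 10^-5 = 1.59e-10.
[OH^-] = sqrt(Kb x [C6H5COO-]) = sqrt(1.59e-10 x 0.09386) = 3.86e-6 M.
pOH = 5.41, so pH = 14.00 - 5.41 = 8.59.

8.59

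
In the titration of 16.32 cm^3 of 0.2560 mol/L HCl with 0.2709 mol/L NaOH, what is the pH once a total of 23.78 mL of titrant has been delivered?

n(acid) = 0.2560 x 0.01632 = 0.004178 mol; n(NaOH) added = 0.2709 x 0.02378 = 0.006442 mol.
Base is in excess by 0.006442 - 0.004178 = 0.002264 mol in a total volume of 0.04010 L.
[OH^-] = 0.002264/0.04010 = 0.05646 M, so pOH = 1.25 and pH = 14.00 - 1.25 = 12.75.

12.75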